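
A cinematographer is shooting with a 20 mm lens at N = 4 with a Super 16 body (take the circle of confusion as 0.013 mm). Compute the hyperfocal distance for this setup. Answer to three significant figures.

7.71 m

Hyperfocal distance H = f²/(N·c) + f = 20²/(4 × 0.013) + 20 = 400/0.052 + 20 ≈ 7712.3 mm ≈ 7.71 m.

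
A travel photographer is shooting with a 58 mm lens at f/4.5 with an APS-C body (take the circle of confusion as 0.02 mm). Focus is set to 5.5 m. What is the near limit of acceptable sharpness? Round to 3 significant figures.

Hyperfocal distance H = f²/(N·c) + f = 58²/(4.5 × 0.02) + 58 = 3364/0.09 + 58 ≈ 37435.8 mm ≈ 37.44 m.
Near limit Dn = s·(H − f)/(H + s − 2f) = 5500 × (37435.8 − 58) / (37435.8 + 5500 − 2 × 58) = 5500 × 37377.8 / 42819.8 ≈ 4801.0 mm ≈ 4.80 m.

4.80 m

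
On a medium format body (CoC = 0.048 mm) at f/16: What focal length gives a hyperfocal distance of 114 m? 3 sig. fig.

296 mm

From H = f²/(N·c) + f, with f ≪ H: f ≈ √(H·N·c) = √(114000 × 16 × 0.048) = √87552 ≈ 295.9 mm.
The +f correction barely moves this — solving exactly, f² + N·c·f − N·c·H = 0 ⇒ f = (−N·c + √((N·c)² + 4·N·c·H))/2 = (−0.768 + √350209)/2 ≈ 295.51 mm, so f ≈ 296 mm.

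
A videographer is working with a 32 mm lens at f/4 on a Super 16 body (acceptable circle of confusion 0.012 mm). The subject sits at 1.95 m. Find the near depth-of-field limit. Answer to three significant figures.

1.79 m

Hyperfocal distance H = f²/(N·c) + f = 32²/(4 × 0.012) + 32 = 1024/0.048 + 32 ≈ 21365.3 mm ≈ 21.37 m.
Near limit Dn = s·(H − f)/(H + s − 2f) = 1950 × (21365.3 − 32) / (21365.3 + 1950 − 2 × 32) = 1950 × 21333.3 / 23251.3 ≈ 1789.1 mm ≈ 1.79 m.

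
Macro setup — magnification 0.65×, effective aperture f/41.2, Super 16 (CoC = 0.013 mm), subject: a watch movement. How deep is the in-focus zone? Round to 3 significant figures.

2.54 mm

At magnification m, DoF ≈ 2·N_eff·c/m² = 2 × 41.2 × 0.013 / 0.65² = 1.071 / 0.4225 ≈ 2.54 mm.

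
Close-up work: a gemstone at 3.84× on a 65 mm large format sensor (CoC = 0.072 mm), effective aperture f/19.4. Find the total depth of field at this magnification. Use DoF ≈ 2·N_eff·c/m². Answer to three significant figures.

At magnification m, DoF ≈ 2·N_eff·c/m² = 2 × 19.4 × 0.072 / 3.84² = 2.794 / 14.75 ≈ 0.189 mm.

0.189 mm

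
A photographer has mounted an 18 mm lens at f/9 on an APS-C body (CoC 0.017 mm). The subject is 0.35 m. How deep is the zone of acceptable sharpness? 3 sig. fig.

Hyperfocal distance H = f²/(N·c) + f = 18²/(9 × 0.017) + 18 = 324/0.153 + 18 ≈ 2135.6 mm ≈ 2.136 m.
Near limit Dn = s·(H − f)/(H + s − 2f) = 350 × (2135.6 − 18) / (2135.6 + 350 − 2 × 18) = 350 × 2117.6 / 2449.6 ≈ 302.56 mm.
Far limit Df = s·(H − f)/(H − s) = 350 × (2135.6 − 18) / (2135.6 − 350) = 350 × 2117.6 / 1785.6 ≈ 415.07 mm.
Depth of field = Df − Dn = 415.07 − 302.56 ≈ 112.51 mm.

113 mm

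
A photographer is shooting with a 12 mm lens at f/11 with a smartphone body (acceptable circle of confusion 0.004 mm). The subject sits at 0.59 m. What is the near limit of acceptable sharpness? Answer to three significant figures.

0.501 m

Hyperfocal distance H = f²/(N·c) + f = 12²/(11 × 0.004) + 12 = 144/0.044 + 12 ≈ 3284.7 mm ≈ 3.285 m.
Near limit Dn = s·(H − f)/(H + s − 2f) = 590 × (3284.7 − 12) / (3284.7 + 590 − 2 × 12) = 590 × 3272.7 / 3850.7 ≈ 501.44 mm ≈ 0.501 m.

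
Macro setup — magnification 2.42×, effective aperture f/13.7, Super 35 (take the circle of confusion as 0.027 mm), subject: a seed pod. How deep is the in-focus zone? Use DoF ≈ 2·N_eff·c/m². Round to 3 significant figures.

At magnification m, DoF ≈ 2·N_eff·c/m² = 2 × 13.7 × 0.027 / 2.42² = 0.7398 / 5.856 ≈ 0.126 mm.

0.126 mm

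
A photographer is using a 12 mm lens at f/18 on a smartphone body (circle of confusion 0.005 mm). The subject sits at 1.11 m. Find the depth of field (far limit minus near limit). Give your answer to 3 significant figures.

Hyperfocal distance H = f²/(N·c) + f = 12²/(18 × 0.005) + 12 = 144/0.09 + 12 ≈ 1612.0 mm ≈ 1.612 m.
Near limit Dn = s·(H − f)/(H + s − 2f) = 1110 × (1612.0 − 12) / (1612.0 + 1110 − 2 × 12) = 1110 × 1600.0 / 2698.0 ≈ 658.3 mm.
Far limit Df = s·(H − f)/(H − s) = 1110 × (1612.0 − 12) / (1612.0 − 1110) = 1110 × 1600.0 / 502.0 ≈ 3537.8 mm.
Depth of field = Df − Dn = 3537.8 − 658.3 ≈ 2879.5 mm ≈ 2.88 m.

2.88 m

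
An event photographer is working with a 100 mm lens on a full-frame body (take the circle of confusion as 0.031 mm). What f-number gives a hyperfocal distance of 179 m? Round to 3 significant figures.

Rearrange H = f²/(N·c) + f for N: N = f² / ((H − f)·c).
N = 100² / ((179000 − 100) × 0.031) = 10000 / 5546 ≈ 1.80.

f/1.80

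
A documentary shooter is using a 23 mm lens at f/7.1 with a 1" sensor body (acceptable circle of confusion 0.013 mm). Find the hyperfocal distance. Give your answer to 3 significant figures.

Hyperfocal distance H = f²/(N·c) + f = 23²/(7.1 × 0.013) + 23 = 529/0.0923 + 23 ≈ 5754.3 mm ≈ 5.75 m.

5.75 m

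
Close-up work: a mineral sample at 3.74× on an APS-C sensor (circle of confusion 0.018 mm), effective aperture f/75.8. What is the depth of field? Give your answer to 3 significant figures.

0.195 mm

At magnification m, DoF ≈ 2·N_eff·c/m² = 2 × 75.8 × 0.018 / 3.74² = 2.729 / 13.99 ≈ 0.195 mm.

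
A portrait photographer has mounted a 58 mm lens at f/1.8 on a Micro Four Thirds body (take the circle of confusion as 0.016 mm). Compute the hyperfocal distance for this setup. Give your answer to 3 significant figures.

Hyperfocal distance H = f²/(N·c) + f = 58²/(1.8 × 0.016) + 58 = 3364/0.0288 + 58 ≈ 116863.6 mm ≈ 117 m.

117 m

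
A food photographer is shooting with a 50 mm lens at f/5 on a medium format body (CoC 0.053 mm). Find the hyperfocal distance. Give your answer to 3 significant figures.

Hyperfocal distance H = f²/(N·c) + f = 50²/(5 × 0.053) + 50 = 2500/0.265 + 50 ≈ 9484.0 mm ≈ 9.48 m.

9.48 m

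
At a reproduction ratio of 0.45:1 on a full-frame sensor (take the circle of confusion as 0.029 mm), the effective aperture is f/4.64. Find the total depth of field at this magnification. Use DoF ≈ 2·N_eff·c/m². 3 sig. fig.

1.33 mm

At magnification m, DoF ≈ 2·N_eff·c/m² = 2 × 4.64 × 0.029 / 0.45² = 0.2691 / 0.2025 ≈ 1.33 mm.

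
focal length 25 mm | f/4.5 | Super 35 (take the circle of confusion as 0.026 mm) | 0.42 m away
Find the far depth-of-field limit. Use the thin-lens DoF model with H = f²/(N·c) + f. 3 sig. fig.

Hyperfocal distance H = f²/(N·c) + f = 25²/(4.5 × 0.026) + 25 = 625/0.117 + 25 ≈ 5366.9 mm ≈ 5.367 m.
Far limit Df = s·(H − f)/(H − s) = 420 × (5366.9 − 25) / (5366.9 − 420) = 420 × 5341.9 / 4946.9 ≈ 453.54 mm.

454 mm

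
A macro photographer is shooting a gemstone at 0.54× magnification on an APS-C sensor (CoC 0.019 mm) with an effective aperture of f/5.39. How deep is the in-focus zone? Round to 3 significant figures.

At magnification m, DoF ≈ 2·N_eff·c/m² = 2 × 5.39 × 0.019 / 0.54² = 0.2048 / 0.2916 ≈ 0.702 mm.

0.702 mm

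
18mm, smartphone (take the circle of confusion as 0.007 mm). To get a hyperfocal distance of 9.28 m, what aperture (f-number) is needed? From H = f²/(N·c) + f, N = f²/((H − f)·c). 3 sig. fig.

Rearrange H = f²/(N·c) + f for N: N = f² / ((H − f)·c).
N = 18² / ((9280 − 18) × 0.007) = 324 / 64.83 ≈ 5.

f/5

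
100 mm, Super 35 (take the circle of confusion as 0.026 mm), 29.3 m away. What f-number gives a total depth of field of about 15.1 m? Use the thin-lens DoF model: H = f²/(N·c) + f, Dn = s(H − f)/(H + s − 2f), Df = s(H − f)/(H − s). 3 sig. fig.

f/3.19

Write h = H − f = f²/(N·c). The thin-lens limits are Dn = s·h/(h + (s−f)) and Df = s·h/(h − (s−f)), so DoF = Df − Dn = 2·s·(s−f)·h / (h² − (s−f)²).
That is a quadratic in h: DoF·h² − 2·s·(s−f)·h − DoF·(s−f)² = 0 ⇒ h = (s−f)·(s + √(s² + DoF²)) / DoF = 29200 × (29300 + √(29300² + 15100²)) / 15100 = 29200 × (29300 + 32962.1) / 15100 ≈ 120401 mm.
Then N = f²/(c·h) = 100² / (0.026 × 120401) = 10000 / 3130.4 ≈ 3.19.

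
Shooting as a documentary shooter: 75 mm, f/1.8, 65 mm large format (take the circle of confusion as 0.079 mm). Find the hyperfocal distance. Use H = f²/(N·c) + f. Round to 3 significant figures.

Hyperfocal distance H = f²/(N·c) + f = 75²/(1.8 × 0.079) + 75 = 5625/0.1422 + 75 ≈ 39632.0 mm ≈ 39.6 m.

39.6 m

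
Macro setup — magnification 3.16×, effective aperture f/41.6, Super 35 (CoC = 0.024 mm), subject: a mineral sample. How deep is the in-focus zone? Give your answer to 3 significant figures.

0.200 mm

At magnification m, DoF ≈ 2·N_eff·c/m² = 2 × 41.6 × 0.024 / 3.16² = 1.997 / 9.986 ≈ 0.2 mm.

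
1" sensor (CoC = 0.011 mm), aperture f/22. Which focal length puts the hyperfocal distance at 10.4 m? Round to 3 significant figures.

From H = f²/(N·c) + f, with f ≪ H: f ≈ √(H·N·c) = √(10400 × 22 × 0.011) = √2516.8 ≈ 50.17 mm.
Exact: f² + N·c·f − N·c·H = 0 ⇒ f = (−N·c + √((N·c)² + 4·N·c·H))/2 = (−0.242 + √10067)/2 ≈ 50.047 mm ≈ 50.0 mm.

50.0 mm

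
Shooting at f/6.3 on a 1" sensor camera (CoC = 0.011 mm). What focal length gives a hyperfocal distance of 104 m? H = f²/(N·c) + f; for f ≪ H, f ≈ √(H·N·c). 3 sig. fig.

From H = f²/(N·c) + f, with f ≪ H: f ≈ √(H·N·c) = √(104000 × 6.3 × 0.011) = √7207.2 ≈ 84.90 mm.
The +f correction barely moves this — solving exactly, f² + N·c·f − N·c·H = 0 ⇒ f = (−N·c + √((N·c)² + 4·N·c·H))/2 = (−0.0693 + √28829)/2 ≈ 84.861 mm, so f ≈ 84.9 mm.

84.9 mm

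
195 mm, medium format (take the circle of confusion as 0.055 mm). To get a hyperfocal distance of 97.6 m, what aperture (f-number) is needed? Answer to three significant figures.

Rearrange H = f²/(N·c) + f for N: N = f² / ((H − f)·c).
N = 195² / ((97600 − 195) × 0.055) = 38025 / 5357 ≈ 7.10.

f/7.10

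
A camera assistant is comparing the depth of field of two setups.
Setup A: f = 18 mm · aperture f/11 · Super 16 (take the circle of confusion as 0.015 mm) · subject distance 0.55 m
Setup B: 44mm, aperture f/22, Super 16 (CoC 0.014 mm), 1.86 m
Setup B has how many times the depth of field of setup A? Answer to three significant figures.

Setup A: H = 18²/(11×0.015) + 18 ≈ 1981.6 mm; DoF = Df − Dn = 754.38 − 432.76 ≈ 321.62 mm.
Setup B: H = 44²/(22×0.014) + 44 ≈ 6329.7 mm; DoF = Df − Dn = 2615.7 − 1443.1 ≈ 1172.6 mm.
Ratio = 1172.6 / 321.62 ≈ 3.65.

3.65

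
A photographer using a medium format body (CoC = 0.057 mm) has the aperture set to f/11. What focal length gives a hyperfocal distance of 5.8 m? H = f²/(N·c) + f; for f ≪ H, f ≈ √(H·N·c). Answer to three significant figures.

60.0 mm

From H = f²/(N·c) + f, with f ≪ H: f ≈ √(H·N·c) = √(5800 × 11 × 0.057) = √3636.6 ≈ 60.30 mm.
Exact: f² + N·c·f − N·c·H = 0 ⇒ f = (−N·c + √((N·c)² + 4·N·c·H))/2 = (−0.627 + √14547)/2 ≈ 59.992 mm ≈ 60.0 mm.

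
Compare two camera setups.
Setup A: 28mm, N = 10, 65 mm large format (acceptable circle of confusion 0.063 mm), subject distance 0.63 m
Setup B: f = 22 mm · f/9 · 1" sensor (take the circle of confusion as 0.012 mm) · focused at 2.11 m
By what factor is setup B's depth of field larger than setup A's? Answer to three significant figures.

3.16

Setup A: H = 28²/(10×0.063) + 28 ≈ 1272.4 mm; DoF = Df − Dn = 1220.34 − 424.60 ≈ 795.74 mm.
Setup B: H = 22²/(9×0.012) + 22 ≈ 4503.5 mm; DoF = Df − Dn = 3950.7 − 1439.4 ≈ 2511.3 mm.
Ratio = 2511.3 / 795.74 ≈ 3.16.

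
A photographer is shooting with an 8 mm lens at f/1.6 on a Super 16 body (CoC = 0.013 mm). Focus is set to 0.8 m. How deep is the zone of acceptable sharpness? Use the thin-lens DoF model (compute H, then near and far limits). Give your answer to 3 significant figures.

441 mm

Hyperfocal distance H = f²/(N·c) + f = 8²/(1.6 × 0.013) + 8 = 64/0.0208 + 8 ≈ 3084.9 mm ≈ 3.085 m.
Near limit Dn = s·(H − f)/(H + s − 2f) = 800 × (3084.9 − 8) / (3084.9 + 800 − 2 × 8) = 800 × 3076.9 / 3868.9 ≈ 636.23 mm.
Far limit Df = s·(H − f)/(H − s) = 800 × (3084.9 − 8) / (3084.9 − 800) = 800 × 3076.9 / 2284.9 ≈ 1077.30 mm.
Depth of field = Df − Dn = 1077.30 − 636.23 ≈ 441.07 mm.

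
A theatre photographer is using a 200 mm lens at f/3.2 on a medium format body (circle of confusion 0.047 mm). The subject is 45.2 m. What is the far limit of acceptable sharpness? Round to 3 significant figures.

54.4 m

Hyperfocal distance H = f²/(N·c) + f = 200²/(3.2 × 0.047) + 200 = 40000/0.1504 + 200 ≈ 266157.4 mm ≈ 266.2 m.
Far limit Df = s·(H − f)/(H − s) = 45200 × (266157.4 − 200) / (266157.4 − 45200) = 45200 × 265957.4 / 220957.4 ≈ 54405 mm ≈ 54.4 m.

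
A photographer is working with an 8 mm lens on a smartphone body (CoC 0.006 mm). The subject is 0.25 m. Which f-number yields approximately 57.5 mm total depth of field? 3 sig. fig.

Write h = H − f = f²/(N·c). The thin-lens limits are Dn = s·h/(h + (s−f)) and Df = s·h/(h − (s−f)), so DoF = Df − Dn = 2·s·(s−f)·h / (h² − (s−f)²).
That is a quadratic in h: DoF·h² − 2·s·(s−f)·h − DoF·(s−f)² = 0 ⇒ h = (s−f)·(s + √(s² + DoF²)) / DoF = 242 × (250 + √(250² + 57.5²)) / 57.5 = 242 × (250 + 256.527) / 57.5 ≈ 2131.8 mm.
Then N = f²/(c·h) = 8² / (0.006 × 2131.8) = 64 / 12.791 ≈ 5.

f/5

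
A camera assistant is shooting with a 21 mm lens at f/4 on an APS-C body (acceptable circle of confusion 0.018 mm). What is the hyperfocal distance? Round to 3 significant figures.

6.15 m

Hyperfocal distance H = f²/(N·c) + f = 21²/(4 × 0.018) + 21 = 441/0.072 + 21 ≈ 6146.0 mm ≈ 6.15 m.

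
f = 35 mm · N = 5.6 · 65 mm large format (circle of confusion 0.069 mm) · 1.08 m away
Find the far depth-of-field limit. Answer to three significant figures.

Hyperfocal distance H = f²/(N·c) + f = 35²/(5.6 × 0.069) + 35 = 1225/0.3864 + 35 ≈ 3205.3 mm ≈ 3.205 m.
Far limit Df = s·(H − f)/(H − s) = 1080 × (3205.3 − 35) / (3205.3 − 1080) = 1080 × 3170.3 / 2125.3 ≈ 1611.0 mm ≈ 1.61 m.

1.61 m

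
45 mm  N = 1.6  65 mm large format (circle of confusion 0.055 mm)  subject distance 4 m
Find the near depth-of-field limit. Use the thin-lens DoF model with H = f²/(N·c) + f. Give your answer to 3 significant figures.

3.41 m

Hyperfocal distance H = f²/(N·c) + f = 45²/(1.6 × 0.055) + 45 = 2025/0.088 + 45 ≈ 23056.4 mm ≈ 23.06 m.
Near limit Dn = s·(H − f)/(H + s − 2f) = 4000 × (23056.4 − 45) / (23056.4 + 4000 − 2 × 45) = 4000 × 23011.4 / 26966.4 ≈ 3413.3 mm ≈ 3.41 m.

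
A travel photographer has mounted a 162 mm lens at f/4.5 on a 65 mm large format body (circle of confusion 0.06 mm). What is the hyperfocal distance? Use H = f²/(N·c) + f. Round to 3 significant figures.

Hyperfocal distance H = f²/(N·c) + f = 162²/(4.5 × 0.06) + 162 = 26244/0.27 + 162 ≈ 97362.0 mm ≈ 97.4 m.

97.4 m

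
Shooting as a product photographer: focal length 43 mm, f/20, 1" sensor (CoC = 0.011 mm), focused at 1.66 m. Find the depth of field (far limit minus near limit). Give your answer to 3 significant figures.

0.663 m

Hyperfocal distance H = f²/(N·c) + f = 43²/(20 × 0.011) + 43 = 1849/0.22 + 43 ≈ 8447.5 mm ≈ 8.448 m.
Near limit Dn = s·(H − f)/(H + s − 2f) = 1660 × (8447.5 − 43) / (8447.5 + 1660 − 2 × 43) = 1660 × 8404.5 / 10021.5 ≈ 1392.16 mm.
Far limit Df = s·(H − f)/(H − s) = 1660 × (8447.5 − 43) / (8447.5 − 1660) = 1660 × 8404.5 / 6787.5 ≈ 2055.46 mm.
Depth of field = Df − Dn = 2055.46 − 1392.16 ≈ 663.30 mm ≈ 0.663 m.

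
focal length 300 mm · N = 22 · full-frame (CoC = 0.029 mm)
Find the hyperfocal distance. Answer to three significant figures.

Hyperfocal distance H = f²/(N·c) + f = 300²/(22 × 0.029) + 300 = 90000/0.638 + 300 ≈ 141365.8 mm ≈ 141 m.

141 m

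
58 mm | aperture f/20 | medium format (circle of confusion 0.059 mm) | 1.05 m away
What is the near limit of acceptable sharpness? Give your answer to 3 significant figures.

0.779 m

Hyperfocal distance H = f²/(N·c) + f = 58²/(20 × 0.059) + 58 = 3364/1.18 + 58 ≈ 2908.8 mm ≈ 2.909 m.
Near limit Dn = s·(H − f)/(H + s − 2f) = 1050 × (2908.8 − 58) / (2908.8 + 1050 − 2 × 58) = 1050 × 2850.8 / 3842.8 ≈ 778.95 mm ≈ 0.779 m.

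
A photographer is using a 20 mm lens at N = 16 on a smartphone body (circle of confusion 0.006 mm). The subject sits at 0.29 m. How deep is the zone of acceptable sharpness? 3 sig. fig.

Hyperfocal distance H = f²/(N·c) + f = 20²/(16 × 0.006) + 20 = 400/0.096 + 20 ≈ 4186.7 mm ≈ 4.187 m.
Near limit Dn = s·(H − f)/(H + s − 2f) = 290 × (4186.7 − 20) / (4186.7 + 290 − 2 × 20) = 290 × 4166.7 / 4436.7 ≈ 272.352 mm.
Far limit Df = s·(H − f)/(H − s) = 290 × (4186.7 − 20) / (4186.7 − 290) = 290 × 4166.7 / 3896.7 ≈ 310.094 mm.
Depth of field = Df − Dn = 310.094 − 272.352 ≈ 37.742 mm.

37.7 mm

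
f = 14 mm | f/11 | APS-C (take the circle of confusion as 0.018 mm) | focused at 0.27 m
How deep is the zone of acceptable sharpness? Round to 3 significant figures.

Hyperfocal distance H = f²/(N·c) + f = 14²/(11 × 0.018) + 14 = 196/0.198 + 14 ≈ 1003.9 mm ≈ 1.004 m.
Near limit Dn = s·(H − f)/(H + s − 2f) = 270 × (1003.9 − 14) / (1003.9 + 270 − 2 × 14) = 270 × 989.9 / 1245.9 ≈ 214.52 mm.
Far limit Df = s·(H − f)/(H − s) = 270 × (1003.9 − 14) / (1003.9 − 270) = 270 × 989.9 / 733.9 ≈ 364.18 mm.
Depth of field = Df − Dn = 364.18 − 214.52 ≈ 149.66 mm.

150 mm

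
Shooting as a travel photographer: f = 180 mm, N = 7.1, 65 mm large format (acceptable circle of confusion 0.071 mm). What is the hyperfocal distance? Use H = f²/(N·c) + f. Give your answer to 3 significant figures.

64.5 m

Hyperfocal distance H = f²/(N·c) + f = 180²/(7.1 × 0.071) + 180 = 32400/0.5041 + 180 ≈ 64453.0 mm ≈ 64.5 m.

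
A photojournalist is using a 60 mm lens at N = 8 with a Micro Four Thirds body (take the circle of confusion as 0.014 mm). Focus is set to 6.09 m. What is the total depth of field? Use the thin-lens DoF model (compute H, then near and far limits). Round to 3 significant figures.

Hyperfocal distance H = f²/(N·c) + f = 60²/(8 × 0.014) + 60 = 3600/0.112 + 60 ≈ 32202.9 mm ≈ 32.20 m.
Near limit Dn = s·(H − f)/(H + s − 2f) = 6090 × (32202.9 − 60) / (32202.9 + 6090 − 2 × 60) = 6090 × 32142.9 / 38172.9 ≈ 5128.0 mm.
Far limit Df = s·(H − f)/(H − s) = 6090 × (32202.9 − 60) / (32202.9 − 6090) = 6090 × 32142.9 / 26112.9 ≈ 7496.3 mm.
Depth of field = Df − Dn = 7496.3 − 5128.0 ≈ 2368.3 mm ≈ 2.37 m.

2.37 m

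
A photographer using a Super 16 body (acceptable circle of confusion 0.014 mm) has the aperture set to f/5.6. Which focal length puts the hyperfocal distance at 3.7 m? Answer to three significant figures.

From H = f²/(N·c) + f, with f ≪ H: f ≈ √(H·N·c) = √(3700 × 5.6 × 0.014) = √290.08 ≈ 17.03 mm.
The +f correction barely moves this — solving exactly, f² + N·c·f − N·c·H = 0 ⇒ f = (−N·c + √((N·c)² + 4·N·c·H))/2 = (−0.0784 + √1160.3)/2 ≈ 16.993 mm, so f ≈ 17.0 mm.

17.0 mm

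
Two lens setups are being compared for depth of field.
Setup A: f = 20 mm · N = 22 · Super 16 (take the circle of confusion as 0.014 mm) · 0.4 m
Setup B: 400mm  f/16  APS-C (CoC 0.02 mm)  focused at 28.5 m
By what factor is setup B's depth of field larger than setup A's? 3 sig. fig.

12.6

Setup A: H = 20²/(22×0.014) + 20 ≈ 1318.7 mm; DoF = Df − Dn = 565.45 − 309.45 ≈ 256.00 mm.
Setup B: H = 400²/(16×0.02) + 400 ≈ 500400.0 mm; DoF = Df − Dn = 30197.1 − 26983.5 ≈ 3213.6 mm.
Ratio = 3213.6 / 256.00 ≈ 12.6.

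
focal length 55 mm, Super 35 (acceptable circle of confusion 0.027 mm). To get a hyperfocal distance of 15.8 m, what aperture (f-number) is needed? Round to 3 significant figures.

Rearrange H = f²/(N·c) + f for N: N = f² / ((H − f)·c).
N = 55² / ((15800 − 55) × 0.027) = 3025 / 425.1 ≈ 7.12.

f/7.12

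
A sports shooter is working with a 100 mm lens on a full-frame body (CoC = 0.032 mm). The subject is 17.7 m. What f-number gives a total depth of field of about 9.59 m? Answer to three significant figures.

Write h = H − f = f²/(N·c). The thin-lens limits are Dn = s·h/(h + (s−f)) and Df = s·h/(h − (s−f)), so DoF = Df − Dn = 2·s·(s−f)·h / (h² − (s−f)²).
That is a quadratic in h: DoF·h² − 2·s·(s−f)·h − DoF·(s−f)² = 0 ⇒ h = (s−f)·(s + √(s² + DoF²)) / DoF = 17600 × (17700 + √(17700² + 9590²)) / 9590 = 17600 × (17700 + 20131.0) / 9590 ≈ 69429 mm.
Then N = f²/(c·h) = 100² / (0.032 × 69429) = 10000 / 2221.7 ≈ 4.50.

f/4.50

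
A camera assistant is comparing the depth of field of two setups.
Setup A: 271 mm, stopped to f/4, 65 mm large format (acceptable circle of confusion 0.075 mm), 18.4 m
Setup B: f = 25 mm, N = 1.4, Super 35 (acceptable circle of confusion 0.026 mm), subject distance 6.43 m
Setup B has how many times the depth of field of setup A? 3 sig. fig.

2.03

Setup A: H = 271²/(4×0.075) + 271 ≈ 245074.3 mm; DoF = Df − Dn = 19871.6 − 17131.3 ≈ 2740.3 mm.
Setup B: H = 25²/(1.4×0.026) + 25 ≈ 17195.3 mm; DoF = Df − Dn = 10255.6 − 4683.1 ≈ 5572.5 mm.
Ratio = 5572.5 / 2740.3 ≈ 2.03.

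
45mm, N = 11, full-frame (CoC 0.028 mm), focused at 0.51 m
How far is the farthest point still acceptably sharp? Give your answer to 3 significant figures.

Hyperfocal distance H = f²/(N·c) + f = 45²/(11 × 0.028) + 45 = 2025/0.308 + 45 ≈ 6619.7 mm ≈ 6.620 m.
Far limit Df = s·(H − f)/(H − s) = 510 × (6619.7 − 45) / (6619.7 − 510) = 510 × 6574.7 / 6109.7 ≈ 548.82 mm ≈ 0.549 m.

0.549 m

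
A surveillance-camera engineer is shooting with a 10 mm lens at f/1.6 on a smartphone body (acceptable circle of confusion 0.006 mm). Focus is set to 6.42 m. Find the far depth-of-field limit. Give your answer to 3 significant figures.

Hyperfocal distance H = f²/(N·c) + f = 10²/(1.6 × 0.006) + 10 = 100/0.0096 + 10 ≈ 10426.7 mm ≈ 10.43 m.
Far limit Df = s·(H − f)/(H − s) = 6420 × (10426.7 − 10) / (10426.7 − 6420) = 6420 × 10416.7 / 4006.7 ≈ 16691 mm ≈ 16.7 m.

16.7 m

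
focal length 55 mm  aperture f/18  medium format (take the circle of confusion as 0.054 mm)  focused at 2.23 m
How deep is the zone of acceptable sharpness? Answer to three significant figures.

Hyperfocal distance H = f²/(N·c) + f = 55²/(18 × 0.054) + 55 = 3025/0.972 + 55 ≈ 3167.1 mm ≈ 3.167 m.
Near limit Dn = s·(H − f)/(H + s − 2f) = 2230 × (3167.1 − 55) / (3167.1 + 2230 − 2 × 55) = 2230 × 3112.1 / 5287.1 ≈ 1312.6 mm.
Far limit Df = s·(H − f)/(H − s) = 2230 × (3167.1 − 55) / (3167.1 − 2230) = 2230 × 3112.1 / 937.1 ≈ 7405.6 mm.
Depth of field = Df − Dn = 7405.6 − 1312.6 ≈ 6093.0 mm ≈ 6.09 m.

6.09 m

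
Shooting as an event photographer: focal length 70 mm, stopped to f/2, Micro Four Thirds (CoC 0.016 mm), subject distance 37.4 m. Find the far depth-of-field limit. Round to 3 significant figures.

49.5 m

Hyperfocal distance H = f²/(N·c) + f = 70²/(2 × 0.016) + 70 = 4900/0.032 + 70 ≈ 153195.0 mm ≈ 153.2 m.
Far limit Df = s·(H − f)/(H − s) = 37400 × (153195.0 − 70) / (153195.0 − 37400) = 37400 × 153125.0 / 115795.0 ≈ 49457 mm ≈ 49.5 m.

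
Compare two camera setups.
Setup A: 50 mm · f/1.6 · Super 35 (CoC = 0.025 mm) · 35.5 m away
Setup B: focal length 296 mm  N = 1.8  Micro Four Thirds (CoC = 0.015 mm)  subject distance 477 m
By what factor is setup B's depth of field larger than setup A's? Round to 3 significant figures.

Setup A: H = 50²/(1.6×0.025) + 50 ≈ 62550.0 mm; DoF = Df − Dn = 82024 − 22652 ≈ 59372 mm.
Setup B: H = 296²/(1.8×0.015) + 296 ≈ 3245333.0 mm; DoF = Df − Dn = 559139 − 415903 ≈ 143236 mm.
Ratio = 143236 / 59372 ≈ 2.41.

2.41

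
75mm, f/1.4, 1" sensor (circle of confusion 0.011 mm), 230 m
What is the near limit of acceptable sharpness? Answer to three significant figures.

141 m

Hyperfocal distance H = f²/(N·c) + f = 75²/(1.4 × 0.011) + 75 = 5625/0.0154 + 75 ≈ 365334.7 mm ≈ 365.3 m.
Near limit Dn = s·(H − f)/(H + s − 2f) = 230000 × (365334.7 − 75) / (365334.7 + 230000 − 2 × 75) = 230000 × 365259.7 / 595184.7 ≈ 141149 mm ≈ 141 m.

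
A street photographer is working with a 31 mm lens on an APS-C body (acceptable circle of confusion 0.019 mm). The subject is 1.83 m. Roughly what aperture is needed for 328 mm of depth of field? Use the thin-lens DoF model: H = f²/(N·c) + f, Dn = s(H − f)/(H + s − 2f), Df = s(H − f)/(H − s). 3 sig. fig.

Write h = H − f = f²/(N·c). The thin-lens limits are Dn = s·h/(h + (s−f)) and Df = s·h/(h − (s−f)), so DoF = Df − Dn = 2·s·(s−f)·h / (h² − (s−f)²).
That is a quadratic in h: DoF·h² − 2·s·(s−f)·h − DoF·(s−f)² = 0 ⇒ h = (s−f)·(s + √(s² + DoF²)) / DoF = 1799 × (1830 + √(1830² + 328²)) / 328 = 1799 × (1830 + 1859.16) / 328 ≈ 20234 mm.
Then N = f²/(c·h) = 31² / (0.019 × 20234) = 961 / 384.45 ≈ 2.50.

f/2.50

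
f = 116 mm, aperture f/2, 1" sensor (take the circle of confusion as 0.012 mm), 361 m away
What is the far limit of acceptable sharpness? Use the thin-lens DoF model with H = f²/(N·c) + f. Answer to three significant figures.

1010 m

Hyperfocal distance H = f²/(N·c) + f = 116²/(2 × 0.012) + 116 = 13456/0.024 + 116 ≈ 560782.7 mm ≈ 560.8 m.
Far limit Df = s·(H − f)/(H − s) = 361000 × (560782.7 − 116) / (560782.7 − 361000) = 361000 × 560666.7 / 199782.7 ≈ 1013104 mm ≈ 1010 m.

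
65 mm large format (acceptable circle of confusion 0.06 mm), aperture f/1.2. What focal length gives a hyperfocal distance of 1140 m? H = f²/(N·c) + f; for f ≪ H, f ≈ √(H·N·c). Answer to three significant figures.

From H = f²/(N·c) + f, with f ≪ H: f ≈ √(H·N·c) = √(1140000 × 1.2 × 0.06) = √82080 ≈ 286.5 mm.
Exact: f² + N·c·f − N·c·H = 0 ⇒ f = (−N·c + √((N·c)² + 4·N·c·H))/2 = (−0.072 + √328320)/2 ≈ 286.46 mm ≈ 286 mm.

286 mm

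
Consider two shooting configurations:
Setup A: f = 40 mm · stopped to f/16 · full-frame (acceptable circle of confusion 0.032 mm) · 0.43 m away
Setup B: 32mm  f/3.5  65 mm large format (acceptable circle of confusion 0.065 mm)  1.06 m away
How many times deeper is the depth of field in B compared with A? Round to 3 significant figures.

4.69

Setup A: H = 40²/(16×0.032) + 40 ≈ 3165.0 mm; DoF = Df − Dn = 491.32 − 382.29 ≈ 109.03 mm.
Setup B: H = 32²/(3.5×0.065) + 32 ≈ 4533.1 mm; DoF = Df − Dn = 1373.75 − 862.92 ≈ 510.83 mm.
Ratio = 510.83 / 109.03 ≈ 4.69.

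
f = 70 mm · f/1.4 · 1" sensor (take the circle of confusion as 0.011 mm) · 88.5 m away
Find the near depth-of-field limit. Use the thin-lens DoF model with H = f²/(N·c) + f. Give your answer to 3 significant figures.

Hyperfocal distance H = f²/(N·c) + f = 70²/(1.4 × 0.011) + 70 = 4900/0.0154 + 70 ≈ 318251.8 mm ≈ 318.3 m.
Near limit Dn = s·(H − f)/(H + s − 2f) = 88500 × (318251.8 − 70) / (318251.8 + 88500 − 2 × 70) = 88500 × 318181.8 / 406611.8 ≈ 69253 mm ≈ 69.3 m.

69.3 m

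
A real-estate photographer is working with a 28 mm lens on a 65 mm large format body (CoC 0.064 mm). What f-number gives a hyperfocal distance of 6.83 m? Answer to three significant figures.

f/1.80

Rearrange H = f²/(N·c) + f for N: N = f² / ((H − f)·c).
N = 28² / ((6830 − 28) × 0.064) = 784 / 435.3 ≈ 1.80.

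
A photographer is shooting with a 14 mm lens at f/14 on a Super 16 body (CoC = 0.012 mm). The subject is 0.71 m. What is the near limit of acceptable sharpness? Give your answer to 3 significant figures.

445 mm

Hyperfocal distance H = f²/(N·c) + f = 14²/(14 × 0.012) + 14 = 196/0.168 + 14 ≈ 1180.7 mm ≈ 1.181 m.
Near limit Dn = s·(H − f)/(H + s − 2f) = 710 × (1180.7 − 14) / (1180.7 + 710 − 2 × 14) = 710 × 1166.7 / 1862.7 ≈ 444.70 mm.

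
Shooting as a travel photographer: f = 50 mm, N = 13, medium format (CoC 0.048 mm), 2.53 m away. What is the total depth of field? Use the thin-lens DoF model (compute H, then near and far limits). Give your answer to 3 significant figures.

5.08 m

Hyperfocal distance H = f²/(N·c) + f = 50²/(13 × 0.048) + 50 = 2500/0.624 + 50 ≈ 4056.4 mm ≈ 4.056 m.
Near limit Dn = s·(H − f)/(H + s − 2f) = 2530 × (4056.4 − 50) / (4056.4 + 2530 − 2 × 50) = 2530 × 4006.4 / 6486.4 ≈ 1562.7 mm.
Far limit Df = s·(H − f)/(H − s) = 2530 × (4056.4 − 50) / (4056.4 − 2530) = 2530 × 4006.4 / 1526.4 ≈ 6640.6 mm.
Depth of field = Df − Dn = 6640.6 − 1562.7 ≈ 5077.9 mm ≈ 5.08 m.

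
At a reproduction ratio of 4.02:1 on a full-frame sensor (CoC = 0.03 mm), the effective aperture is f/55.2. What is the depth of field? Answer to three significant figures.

0.205 mm

At magnification m, DoF ≈ 2·N_eff·c/m² = 2 × 55.2 × 0.03 / 4.02² = 3.312 / 16.16 ≈ 0.205 mm.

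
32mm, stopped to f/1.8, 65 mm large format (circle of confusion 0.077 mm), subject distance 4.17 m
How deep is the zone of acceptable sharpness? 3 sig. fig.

Hyperfocal distance H = f²/(N·c) + f = 32²/(1.8 × 0.077) + 32 = 1024/0.1386 + 32 ≈ 7420.2 mm ≈ 7.420 m.
Near limit Dn = s·(H − f)/(H + s − 2f) = 4170 × (7420.2 − 32) / (7420.2 + 4170 − 2 × 32) = 4170 × 7388.2 / 11526.2 ≈ 2672.9 mm.
Far limit Df = s·(H − f)/(H − s) = 4170 × (7420.2 − 32) / (7420.2 − 4170) = 4170 × 7388.2 / 3250.2 ≈ 9479.1 mm.
Depth of field = Df − Dn = 9479.1 − 2672.9 ≈ 6806.2 mm ≈ 6.81 m.

6.81 m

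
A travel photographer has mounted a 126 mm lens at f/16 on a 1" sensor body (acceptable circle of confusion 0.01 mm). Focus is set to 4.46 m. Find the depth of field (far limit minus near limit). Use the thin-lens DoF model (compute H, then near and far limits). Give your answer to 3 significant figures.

Hyperfocal distance H = f²/(N·c) + f = 126²/(16 × 0.01) + 126 = 15876/0.16 + 126 ≈ 99351.0 mm ≈ 99.35 m.
Near limit Dn = s·(H − f)/(H + s − 2f) = 4460 × (99351.0 − 126) / (99351.0 + 4460 − 2 × 126) = 4460 × 99225.0 / 103559.0 ≈ 4273.35 mm.
Far limit Df = s·(H − f)/(H − s) = 4460 × (99351.0 − 126) / (99351.0 − 4460) = 4460 × 99225.0 / 94891.0 ≈ 4663.70 mm.
Depth of field = Df − Dn = 4663.70 − 4273.35 ≈ 390.35 mm.

390 mm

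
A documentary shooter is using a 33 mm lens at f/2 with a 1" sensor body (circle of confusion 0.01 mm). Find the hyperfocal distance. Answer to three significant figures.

Hyperfocal distance H = f²/(N·c) + f = 33²/(2 × 0.01) + 33 = 1089/0.02 + 33 ≈ 54483.0 mm ≈ 54.5 m.

54.5 m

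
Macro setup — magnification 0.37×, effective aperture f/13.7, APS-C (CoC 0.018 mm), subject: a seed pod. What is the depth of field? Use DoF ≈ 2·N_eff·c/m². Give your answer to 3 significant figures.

3.60 mm

At magnification m, DoF ≈ 2·N_eff·c/m² = 2 × 13.7 × 0.018 / 0.37² = 0.4932 / 0.1369 ≈ 3.6 mm.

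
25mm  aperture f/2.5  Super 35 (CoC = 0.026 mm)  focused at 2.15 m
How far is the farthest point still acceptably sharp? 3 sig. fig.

Hyperfocal distance H = f²/(N·c) + f = 25²/(2.5 × 0.026) + 25 = 625/0.065 + 25 ≈ 9640.4 mm ≈ 9.640 m.
Far limit Df = s·(H − f)/(H − s) = 2150 × (9640.4 − 25) / (9640.4 − 2150) = 2150 × 9615.4 / 7490.4 ≈ 2759.9 mm ≈ 2.76 m.

2.76 m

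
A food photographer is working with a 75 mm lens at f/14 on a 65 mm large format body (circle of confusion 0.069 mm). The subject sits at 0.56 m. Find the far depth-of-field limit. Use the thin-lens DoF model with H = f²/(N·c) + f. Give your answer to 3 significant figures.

Hyperfocal distance H = f²/(N·c) + f = 75²/(14 × 0.069) + 75 = 5625/0.966 + 75 ≈ 5898.0 mm ≈ 5.898 m.
Far limit Df = s·(H − f)/(H − s) = 560 × (5898.0 − 75) / (5898.0 − 560) = 560 × 5823.0 / 5338.0 ≈ 610.88 mm ≈ 0.611 m.

0.611 m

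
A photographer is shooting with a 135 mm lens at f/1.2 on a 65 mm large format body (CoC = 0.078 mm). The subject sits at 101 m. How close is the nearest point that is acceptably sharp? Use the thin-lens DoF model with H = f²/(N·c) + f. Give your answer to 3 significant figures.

Hyperfocal distance H = f²/(N·c) + f = 135²/(1.2 × 0.078) + 135 = 18225/0.0936 + 135 ≈ 194846.5 mm ≈ 194.8 m.
Near limit Dn = s·(H − f)/(H + s − 2f) = 101000 × (194846.5 − 135) / (194846.5 + 101000 − 2 × 135) = 101000 × 194711.5 / 295576.5 ≈ 66534 mm ≈ 66.5 m.

66.5 m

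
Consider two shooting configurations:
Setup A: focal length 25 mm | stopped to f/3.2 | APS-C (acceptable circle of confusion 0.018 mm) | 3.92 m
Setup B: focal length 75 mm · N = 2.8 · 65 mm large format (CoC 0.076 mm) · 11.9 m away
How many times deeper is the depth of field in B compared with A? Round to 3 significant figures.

Setup A: H = 25²/(3.2×0.018) + 25 ≈ 10875.7 mm; DoF = Df − Dn = 6115.1 − 2884.6 ≈ 3230.5 mm.
Setup B: H = 75²/(2.8×0.076) + 75 ≈ 26508.3 mm; DoF = Df − Dn = 21533 − 8222 ≈ 13311 mm.
Ratio = 13311 / 3230.5 ≈ 4.12.

4.12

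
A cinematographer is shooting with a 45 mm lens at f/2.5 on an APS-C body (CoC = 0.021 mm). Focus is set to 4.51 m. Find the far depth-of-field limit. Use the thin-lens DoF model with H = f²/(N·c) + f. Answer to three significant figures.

Hyperfocal distance H = f²/(N·c) + f = 45²/(2.5 × 0.021) + 45 = 2025/0.0525 + 45 ≈ 38616.4 mm ≈ 38.62 m.
Far limit Df = s·(H − f)/(H − s) = 4510 × (38616.4 − 45) / (38616.4 − 4510) = 4510 × 38571.4 / 34106.4 ≈ 5100.4 mm ≈ 5.10 m.

5.10 m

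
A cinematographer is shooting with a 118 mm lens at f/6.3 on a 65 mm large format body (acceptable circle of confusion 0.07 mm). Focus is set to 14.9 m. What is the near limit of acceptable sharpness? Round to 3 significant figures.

10.1 m

Hyperfocal distance H = f²/(N·c) + f = 118²/(6.3 × 0.07) + 118 = 13924/0.441 + 118 ≈ 31691.7 mm ≈ 31.69 m.
Near limit Dn = s·(H − f)/(H + s − 2f) = 14900 × (31691.7 − 118) / (31691.7 + 14900 − 2 × 118) = 14900 × 31573.7 / 46355.7 ≈ 10149 mm ≈ 10.1 m.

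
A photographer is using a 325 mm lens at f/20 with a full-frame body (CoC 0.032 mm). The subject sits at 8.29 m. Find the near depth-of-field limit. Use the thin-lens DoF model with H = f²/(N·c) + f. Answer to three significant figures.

Hyperfocal distance H = f²/(N·c) + f = 325²/(20 × 0.032) + 325 = 105625/0.64 + 325 ≈ 165364.1 mm ≈ 165.4 m.
Near limit Dn = s·(H − f)/(H + s − 2f) = 8290 × (165364.1 − 325) / (165364.1 + 8290 − 2 × 325) = 8290 × 165039.1 / 173004.1 ≈ 7908.3 mm ≈ 7.91 m.

7.91 m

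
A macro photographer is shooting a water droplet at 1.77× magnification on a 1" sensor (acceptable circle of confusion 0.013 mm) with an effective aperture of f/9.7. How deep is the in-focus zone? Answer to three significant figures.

At magnification m, DoF ≈ 2·N_eff·c/m² = 2 × 9.7 × 0.013 / 1.77² = 0.2522 / 3.133 ≈ 0.0805 mm.

0.0805 mm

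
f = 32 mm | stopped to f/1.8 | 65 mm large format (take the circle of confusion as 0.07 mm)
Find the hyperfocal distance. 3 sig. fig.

Hyperfocal distance H = f²/(N·c) + f = 32²/(1.8 × 0.07) + 32 = 1024/0.126 + 32 ≈ 8159.0 mm ≈ 8.16 m.

8.16 m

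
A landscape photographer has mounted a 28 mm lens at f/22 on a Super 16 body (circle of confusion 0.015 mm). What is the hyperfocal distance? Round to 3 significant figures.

Hyperfocal distance H = f²/(N·c) + f = 28²/(22 × 0.015) + 28 = 784/0.33 + 28 ≈ 2403.8 mm ≈ 2.40 m.

2.40 m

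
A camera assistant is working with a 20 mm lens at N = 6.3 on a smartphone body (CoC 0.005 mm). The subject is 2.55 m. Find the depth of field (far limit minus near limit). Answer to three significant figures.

Hyperfocal distance H = f²/(N·c) + f = 20²/(6.3 × 0.005) + 20 = 400/0.0315 + 20 ≈ 12718.4 mm ≈ 12.72 m.
Near limit Dn = s·(H − f)/(H + s − 2f) = 2550 × (12718.4 − 20) / (12718.4 + 2550 − 2 × 20) = 2550 × 12698.4 / 15228.4 ≈ 2126.4 mm.
Far limit Df = s·(H − f)/(H − s) = 2550 × (12718.4 − 20) / (12718.4 − 2550) = 2550 × 12698.4 / 10168.4 ≈ 3184.5 mm.
Depth of field = Df − Dn = 3184.5 − 2126.4 ≈ 1058.1 mm ≈ 1.06 m.

1.06 m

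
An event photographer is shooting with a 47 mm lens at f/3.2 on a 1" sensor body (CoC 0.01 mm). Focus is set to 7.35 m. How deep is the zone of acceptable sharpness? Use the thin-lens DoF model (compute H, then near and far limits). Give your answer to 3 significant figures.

1.57 m

Hyperfocal distance H = f²/(N·c) + f = 47²/(3.2 × 0.01) + 47 = 2209/0.032 + 47 ≈ 69078.2 mm ≈ 69.08 m.
Near limit Dn = s·(H − f)/(H + s − 2f) = 7350 × (69078.2 − 47) / (69078.2 + 7350 − 2 × 47) = 7350 × 69031.2 / 76334.2 ≈ 6646.8 mm.
Far limit Df = s·(H − f)/(H − s) = 7350 × (69078.2 − 47) / (69078.2 − 7350) = 7350 × 69031.2 / 61728.2 ≈ 8219.6 mm.
Depth of field = Df − Dn = 8219.6 − 6646.8 ≈ 1572.8 mm ≈ 1.57 m.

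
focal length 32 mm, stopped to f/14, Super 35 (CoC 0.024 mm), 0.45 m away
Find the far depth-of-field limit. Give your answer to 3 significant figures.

Hyperfocal distance H = f²/(N·c) + f = 32²/(14 × 0.024) + 32 = 1024/0.336 + 32 ≈ 3079.6 mm ≈ 3.080 m.
Far limit Df = s·(H − f)/(H − s) = 450 × (3079.6 − 32) / (3079.6 − 450) = 450 × 3047.6 / 2629.6 ≈ 521.53 mm ≈ 0.522 m.

0.522 m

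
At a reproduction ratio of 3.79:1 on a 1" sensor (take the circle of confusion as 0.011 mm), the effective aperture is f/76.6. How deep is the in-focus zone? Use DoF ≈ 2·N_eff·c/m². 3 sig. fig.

At magnification m, DoF ≈ 2·N_eff·c/m² = 2 × 76.6 × 0.011 / 3.79² = 1.685 / 14.36 ≈ 0.117 mm.

0.117 mm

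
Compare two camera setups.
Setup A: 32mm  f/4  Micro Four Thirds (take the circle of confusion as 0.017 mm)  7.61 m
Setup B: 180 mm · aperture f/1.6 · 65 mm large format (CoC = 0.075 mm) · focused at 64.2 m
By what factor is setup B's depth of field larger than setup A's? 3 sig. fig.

3.15

Setup A: H = 32²/(4×0.017) + 32 ≈ 15090.8 mm; DoF = Df − Dn = 15319 − 5062 ≈ 10257 mm.
Setup B: H = 180²/(1.6×0.075) + 180 ≈ 270180.0 mm; DoF = Df − Dn = 84154 − 51895 ≈ 32259 mm.
Ratio = 32259 / 10257 ≈ 3.15.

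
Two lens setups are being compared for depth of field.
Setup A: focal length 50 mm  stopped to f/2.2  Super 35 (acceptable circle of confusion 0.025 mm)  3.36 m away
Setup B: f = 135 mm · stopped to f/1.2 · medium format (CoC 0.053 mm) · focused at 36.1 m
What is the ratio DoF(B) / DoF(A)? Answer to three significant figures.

Setup A: H = 50²/(2.2×0.025) + 50 ≈ 45504.5 mm; DoF = Df − Dn = 3623.89 − 3131.93 ≈ 491.96 mm.
Setup B: H = 135²/(1.2×0.053) + 135 ≈ 286691.6 mm; DoF = Df − Dn = 41281.1 − 32074.4 ≈ 9206.7 mm.
Ratio = 9206.7 / 491.96 ≈ 18.7.

18.7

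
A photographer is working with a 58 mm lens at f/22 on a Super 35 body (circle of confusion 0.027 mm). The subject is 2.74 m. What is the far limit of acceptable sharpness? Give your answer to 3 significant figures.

Hyperfocal distance H = f²/(N·c) + f = 58²/(22 × 0.027) + 58 = 3364/0.594 + 58 ≈ 5721.3 mm ≈ 5.721 m.
Far limit Df = s·(H − f)/(H − s) = 2740 × (5721.3 − 58) / (5721.3 − 2740) = 2740 × 5663.3 / 2981.3 ≈ 5204.9 mm ≈ 5.20 m.

5.20 m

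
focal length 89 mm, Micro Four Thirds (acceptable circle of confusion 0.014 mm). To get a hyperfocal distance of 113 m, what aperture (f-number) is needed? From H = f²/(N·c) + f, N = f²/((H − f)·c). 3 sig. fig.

f/5.01

Rearrange H = f²/(N·c) + f for N: N = f² / ((H − f)·c).
N = 89² / ((113000 − 89) × 0.014) = 7921 / 1581 ≈ 5.01.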